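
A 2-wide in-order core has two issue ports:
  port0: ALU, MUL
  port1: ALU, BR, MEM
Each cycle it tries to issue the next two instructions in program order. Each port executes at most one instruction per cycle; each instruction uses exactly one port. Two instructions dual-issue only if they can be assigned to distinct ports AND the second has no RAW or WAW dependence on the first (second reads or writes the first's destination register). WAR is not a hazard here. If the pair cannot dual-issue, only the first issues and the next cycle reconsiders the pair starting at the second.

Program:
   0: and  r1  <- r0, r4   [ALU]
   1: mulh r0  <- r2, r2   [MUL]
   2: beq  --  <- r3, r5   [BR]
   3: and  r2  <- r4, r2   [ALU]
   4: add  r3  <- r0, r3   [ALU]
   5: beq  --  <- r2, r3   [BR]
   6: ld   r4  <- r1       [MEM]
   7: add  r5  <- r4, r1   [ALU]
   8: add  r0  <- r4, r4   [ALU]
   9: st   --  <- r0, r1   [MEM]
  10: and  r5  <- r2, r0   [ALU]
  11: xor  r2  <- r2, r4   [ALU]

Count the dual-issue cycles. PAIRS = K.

#0 head=0: and.ALU/mulh.MUL i0/i1 dual
#1 head=2: beq.BR/and.ALU i2/i3 dual
#2 head=4: add.ALU i4 RAW r3
#3 head=5: beq.BR i5 no-port BR/MEM
#4 head=6: ld.MEM i6 RAW r4
#5 head=7: add.ALU/add.ALU i7/i8 dual
#6 head=9: st.MEM/and.ALU i9/i10 dual
#7 head=11: xor.ALU i11 tail

PAIRS = 4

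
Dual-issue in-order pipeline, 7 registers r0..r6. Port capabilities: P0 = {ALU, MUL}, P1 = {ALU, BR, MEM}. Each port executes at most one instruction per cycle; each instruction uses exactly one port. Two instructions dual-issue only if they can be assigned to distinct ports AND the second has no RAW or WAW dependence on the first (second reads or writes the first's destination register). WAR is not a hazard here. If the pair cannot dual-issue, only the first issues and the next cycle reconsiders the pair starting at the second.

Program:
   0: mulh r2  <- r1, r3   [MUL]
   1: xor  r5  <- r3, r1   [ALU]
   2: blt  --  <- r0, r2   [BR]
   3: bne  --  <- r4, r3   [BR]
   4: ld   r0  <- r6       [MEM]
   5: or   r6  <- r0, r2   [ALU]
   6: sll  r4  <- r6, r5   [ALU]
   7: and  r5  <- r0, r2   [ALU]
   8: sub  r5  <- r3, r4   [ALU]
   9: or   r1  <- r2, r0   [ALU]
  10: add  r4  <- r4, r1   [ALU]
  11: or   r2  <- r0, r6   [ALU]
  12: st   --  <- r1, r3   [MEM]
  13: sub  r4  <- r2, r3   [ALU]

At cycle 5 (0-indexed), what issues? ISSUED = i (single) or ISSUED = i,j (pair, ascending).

#0 head=0: mulh;xor i0+i1 dual
#1 head=2: blt i2 no-port BR/BR
#2 head=3: bne i3 no-port BR/MEM
#3 head=4: ld i4 RAW r0
#4 head=5: or i5 RAW r6
#5 head=6: sll;and i6+i7 dual
#6 head=8: sub;or i8+i9 dual
#7 head=10: add;or i10+i11 dual
#8 head=12: st;sub i12+i13 dual

ISSUED = 6,7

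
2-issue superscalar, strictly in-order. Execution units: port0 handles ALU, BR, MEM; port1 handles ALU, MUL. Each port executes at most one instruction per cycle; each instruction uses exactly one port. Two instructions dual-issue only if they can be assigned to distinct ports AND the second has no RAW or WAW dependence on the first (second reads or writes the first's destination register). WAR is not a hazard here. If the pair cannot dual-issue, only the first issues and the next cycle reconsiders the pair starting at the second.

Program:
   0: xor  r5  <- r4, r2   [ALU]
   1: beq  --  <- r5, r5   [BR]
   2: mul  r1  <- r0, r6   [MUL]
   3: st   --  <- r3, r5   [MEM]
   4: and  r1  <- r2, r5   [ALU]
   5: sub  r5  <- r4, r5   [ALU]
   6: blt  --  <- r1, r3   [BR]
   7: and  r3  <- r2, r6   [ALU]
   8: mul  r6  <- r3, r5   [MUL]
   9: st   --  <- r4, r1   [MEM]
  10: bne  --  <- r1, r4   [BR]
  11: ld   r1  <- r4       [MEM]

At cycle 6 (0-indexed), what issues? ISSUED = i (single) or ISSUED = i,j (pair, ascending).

ISSUED = 10

0. xor @i0  | RAW r5
1. beq;mul @i1,i2  | pair
2. st;and @i3,i4  | pair
3. sub;blt @i5,i6  | pair
4. and @i7  | RAW r3
5. mul;st @i8,i9  | pair
6. bne @i10  | no-port BR/MEM
7. ld @i11  | tail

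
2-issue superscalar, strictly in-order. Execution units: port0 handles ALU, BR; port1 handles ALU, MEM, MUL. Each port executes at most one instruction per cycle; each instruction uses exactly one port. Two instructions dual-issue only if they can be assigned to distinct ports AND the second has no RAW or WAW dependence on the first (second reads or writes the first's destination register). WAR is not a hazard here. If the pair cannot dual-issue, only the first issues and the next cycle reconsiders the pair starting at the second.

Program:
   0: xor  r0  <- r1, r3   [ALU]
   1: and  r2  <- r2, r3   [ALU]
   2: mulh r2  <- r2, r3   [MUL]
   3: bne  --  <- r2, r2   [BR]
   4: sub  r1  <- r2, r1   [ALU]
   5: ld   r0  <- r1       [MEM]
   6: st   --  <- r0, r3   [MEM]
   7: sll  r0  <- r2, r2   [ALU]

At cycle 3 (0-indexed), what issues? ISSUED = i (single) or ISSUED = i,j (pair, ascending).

ISSUED = 5

0. xor.ALU/and.ALU @i0+i1  | pair
1. mulh.MUL @i2  | RAW r2
2. bne.BR/sub.ALU @i3+i4  | pair
3. ld.MEM @i5  | no-port MEM/MEM
4. st.MEM/sll.ALU @i6+i7  | pair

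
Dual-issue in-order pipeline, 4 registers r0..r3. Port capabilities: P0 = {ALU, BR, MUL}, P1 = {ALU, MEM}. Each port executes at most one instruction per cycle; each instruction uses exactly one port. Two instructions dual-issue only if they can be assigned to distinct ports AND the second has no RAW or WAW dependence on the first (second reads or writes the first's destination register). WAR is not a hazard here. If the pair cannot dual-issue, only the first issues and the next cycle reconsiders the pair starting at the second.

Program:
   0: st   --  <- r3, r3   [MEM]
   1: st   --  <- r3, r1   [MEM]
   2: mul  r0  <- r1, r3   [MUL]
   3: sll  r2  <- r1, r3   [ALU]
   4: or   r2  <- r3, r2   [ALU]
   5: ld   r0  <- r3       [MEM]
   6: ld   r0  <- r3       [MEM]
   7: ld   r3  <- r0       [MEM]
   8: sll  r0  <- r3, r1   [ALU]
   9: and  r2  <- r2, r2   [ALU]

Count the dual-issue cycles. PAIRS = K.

PAIRS = 3

[0] i0  st.MEM  -- no-port MEM/MEM
[1] i1,i2  st.MEM+mul.MUL  -- dual
[2] i3  sll.ALU  -- RAW+WAW r2
[3] i4,i5  or.ALU+ld.MEM  -- dual
[4] i6  ld.MEM  -- no-port MEM/MEM
[5] i7  ld.MEM  -- RAW r3
[6] i8,i9  sll.ALU+and.ALU  -- dual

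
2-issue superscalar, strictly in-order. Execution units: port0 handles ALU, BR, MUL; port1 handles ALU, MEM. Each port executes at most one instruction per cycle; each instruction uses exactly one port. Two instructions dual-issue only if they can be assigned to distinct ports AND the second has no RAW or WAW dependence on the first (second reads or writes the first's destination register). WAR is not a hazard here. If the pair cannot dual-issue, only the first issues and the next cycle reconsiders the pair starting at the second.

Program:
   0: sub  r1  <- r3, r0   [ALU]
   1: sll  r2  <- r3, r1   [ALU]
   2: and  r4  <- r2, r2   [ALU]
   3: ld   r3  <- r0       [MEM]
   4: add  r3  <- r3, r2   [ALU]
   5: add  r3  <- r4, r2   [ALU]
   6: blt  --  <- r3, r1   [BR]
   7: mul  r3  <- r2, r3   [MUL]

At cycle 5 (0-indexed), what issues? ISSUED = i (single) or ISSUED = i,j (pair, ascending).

c0: i0 sub.ALU  RAW r1
c1: i1 sll.ALU  RAW r2
c2: i2,i3 and.ALU;ld.MEM  dual
c3: i4 add.ALU  WAW r3
c4: i5 add.ALU  RAW r3
c5: i6 blt.BR  no-port BR/MUL
c6: i7 mul.MUL  tail

ISSUED = 6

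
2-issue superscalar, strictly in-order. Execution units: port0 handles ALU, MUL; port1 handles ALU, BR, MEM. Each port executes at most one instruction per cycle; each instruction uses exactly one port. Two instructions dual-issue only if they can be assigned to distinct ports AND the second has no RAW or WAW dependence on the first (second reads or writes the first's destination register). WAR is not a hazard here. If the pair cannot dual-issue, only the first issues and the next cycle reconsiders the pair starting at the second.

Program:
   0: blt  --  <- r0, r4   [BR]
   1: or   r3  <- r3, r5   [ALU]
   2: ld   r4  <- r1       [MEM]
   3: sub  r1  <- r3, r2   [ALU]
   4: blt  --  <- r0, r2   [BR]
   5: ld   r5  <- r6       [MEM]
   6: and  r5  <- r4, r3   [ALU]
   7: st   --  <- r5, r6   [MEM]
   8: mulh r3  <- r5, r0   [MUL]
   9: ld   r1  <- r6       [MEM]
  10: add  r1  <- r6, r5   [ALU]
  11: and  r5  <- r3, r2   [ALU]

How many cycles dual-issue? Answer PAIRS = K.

PAIRS = 4

  cy0 -> i0/i1 (blt/or) pair
  cy1 -> i2/i3 (ld/sub) pair
  cy2 -> i4 (blt) no-port BR/MEM
  cy3 -> i5 (ld) WAW r5
  cy4 -> i6 (and) RAW r5
  cy5 -> i7/i8 (st/mulh) pair
  cy6 -> i9 (ld) WAW r1
  cy7 -> i10/i11 (add/and) pair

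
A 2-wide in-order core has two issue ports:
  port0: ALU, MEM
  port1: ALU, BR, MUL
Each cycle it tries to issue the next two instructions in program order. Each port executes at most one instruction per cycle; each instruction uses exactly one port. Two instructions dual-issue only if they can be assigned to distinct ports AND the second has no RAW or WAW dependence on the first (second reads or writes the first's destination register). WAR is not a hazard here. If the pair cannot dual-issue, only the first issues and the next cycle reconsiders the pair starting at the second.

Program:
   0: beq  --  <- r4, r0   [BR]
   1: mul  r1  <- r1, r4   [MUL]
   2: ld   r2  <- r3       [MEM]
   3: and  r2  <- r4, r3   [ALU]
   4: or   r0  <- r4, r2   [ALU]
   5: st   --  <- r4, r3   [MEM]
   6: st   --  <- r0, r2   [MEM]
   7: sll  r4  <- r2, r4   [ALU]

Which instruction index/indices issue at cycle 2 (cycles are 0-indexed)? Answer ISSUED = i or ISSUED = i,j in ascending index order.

#0 head=0: beq i0 no-port BR/MUL
#1 head=1: mul;ld i1,i2 2-wide
#2 head=3: and i3 RAW r2
#3 head=4: or;st i4,i5 2-wide
#4 head=6: st;sll i6,i7 2-wide

ISSUED = 3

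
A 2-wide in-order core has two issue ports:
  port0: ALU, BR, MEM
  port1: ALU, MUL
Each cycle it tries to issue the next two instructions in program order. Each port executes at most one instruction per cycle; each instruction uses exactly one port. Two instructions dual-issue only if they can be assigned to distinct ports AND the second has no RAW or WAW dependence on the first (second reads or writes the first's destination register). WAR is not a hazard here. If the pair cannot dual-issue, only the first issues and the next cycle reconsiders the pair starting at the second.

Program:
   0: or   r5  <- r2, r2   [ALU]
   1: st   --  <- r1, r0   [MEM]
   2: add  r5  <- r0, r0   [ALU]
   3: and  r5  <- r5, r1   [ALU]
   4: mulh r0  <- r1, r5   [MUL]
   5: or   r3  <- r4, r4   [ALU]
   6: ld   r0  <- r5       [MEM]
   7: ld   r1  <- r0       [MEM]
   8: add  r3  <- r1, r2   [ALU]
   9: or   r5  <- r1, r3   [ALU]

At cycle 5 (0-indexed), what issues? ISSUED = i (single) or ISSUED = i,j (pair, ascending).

t=0 i0/i1:or;st ; dual
t=1 i2:add ; RAW+WAW r5
t=2 i3:and ; RAW r5
t=3 i4/i5:mulh;or ; dual
t=4 i6:ld ; no-port MEM/MEM
t=5 i7:ld ; RAW r1
t=6 i8:add ; RAW r3
t=7 i9:or ; tail

ISSUED = 7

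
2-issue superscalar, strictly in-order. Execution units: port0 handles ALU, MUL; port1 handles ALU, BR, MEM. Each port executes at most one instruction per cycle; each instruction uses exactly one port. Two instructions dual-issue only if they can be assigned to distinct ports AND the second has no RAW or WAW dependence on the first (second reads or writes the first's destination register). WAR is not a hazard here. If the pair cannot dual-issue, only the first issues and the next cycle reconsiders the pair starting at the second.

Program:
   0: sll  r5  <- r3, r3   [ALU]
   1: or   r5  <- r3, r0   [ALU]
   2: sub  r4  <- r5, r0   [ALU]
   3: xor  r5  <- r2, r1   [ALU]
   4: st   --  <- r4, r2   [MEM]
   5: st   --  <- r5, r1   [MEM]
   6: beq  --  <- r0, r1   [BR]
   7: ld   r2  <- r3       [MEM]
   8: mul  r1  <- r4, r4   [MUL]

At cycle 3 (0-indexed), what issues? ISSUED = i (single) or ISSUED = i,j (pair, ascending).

c0: i0 sll.ALU  WAW r5
c1: i1 or.ALU  RAW r5
c2: i2/i3 sub.ALU;xor.ALU  pair
c3: i4 st.MEM  no-port MEM/MEM
c4: i5 st.MEM  no-port MEM/BR
c5: i6 beq.BR  no-port BR/MEM
c6: i7/i8 ld.MEM;mul.MUL  pair

ISSUED = 4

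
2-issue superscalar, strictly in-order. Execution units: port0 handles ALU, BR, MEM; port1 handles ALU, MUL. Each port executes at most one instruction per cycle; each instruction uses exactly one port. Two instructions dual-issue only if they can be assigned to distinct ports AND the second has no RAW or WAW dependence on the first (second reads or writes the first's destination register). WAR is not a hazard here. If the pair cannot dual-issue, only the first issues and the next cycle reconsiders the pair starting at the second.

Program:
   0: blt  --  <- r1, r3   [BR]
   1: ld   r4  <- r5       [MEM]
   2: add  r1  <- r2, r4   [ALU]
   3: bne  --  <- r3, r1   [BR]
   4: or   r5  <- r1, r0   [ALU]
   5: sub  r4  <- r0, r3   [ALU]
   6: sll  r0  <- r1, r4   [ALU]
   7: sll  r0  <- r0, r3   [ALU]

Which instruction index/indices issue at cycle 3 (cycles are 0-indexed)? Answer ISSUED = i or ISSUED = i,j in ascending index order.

0. blt.BR @i0  | no-port BR/MEM
1. ld.MEM @i1  | RAW r4
2. add.ALU @i2  | RAW r1
3. bne.BR+or.ALU @i3&i4  | 2-wide
4. sub.ALU @i5  | RAW r4
5. sll.ALU @i6  | RAW+WAW r0
6. sll.ALU @i7  | tail

ISSUED = 3,4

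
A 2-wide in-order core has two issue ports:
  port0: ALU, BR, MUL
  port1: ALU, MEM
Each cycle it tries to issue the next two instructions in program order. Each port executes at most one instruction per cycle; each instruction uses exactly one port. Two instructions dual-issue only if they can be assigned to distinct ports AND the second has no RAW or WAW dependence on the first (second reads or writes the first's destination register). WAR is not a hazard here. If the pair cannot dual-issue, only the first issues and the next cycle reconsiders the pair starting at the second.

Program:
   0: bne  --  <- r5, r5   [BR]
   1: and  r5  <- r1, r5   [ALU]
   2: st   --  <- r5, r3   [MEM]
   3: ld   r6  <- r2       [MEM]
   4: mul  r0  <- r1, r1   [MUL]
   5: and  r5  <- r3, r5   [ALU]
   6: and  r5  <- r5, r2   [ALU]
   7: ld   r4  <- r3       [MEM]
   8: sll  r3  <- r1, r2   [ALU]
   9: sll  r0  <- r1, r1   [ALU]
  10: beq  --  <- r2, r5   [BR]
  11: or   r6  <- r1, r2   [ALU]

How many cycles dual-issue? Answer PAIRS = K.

PAIRS = 5

c0: i0+i1 bne+and  dual
c1: i2 st  no-port MEM/MEM
c2: i3+i4 ld+mul  dual
c3: i5 and  RAW+WAW r5
c4: i6+i7 and+ld  dual
c5: i8+i9 sll+sll  dual
c6: i10+i11 beq+or  dual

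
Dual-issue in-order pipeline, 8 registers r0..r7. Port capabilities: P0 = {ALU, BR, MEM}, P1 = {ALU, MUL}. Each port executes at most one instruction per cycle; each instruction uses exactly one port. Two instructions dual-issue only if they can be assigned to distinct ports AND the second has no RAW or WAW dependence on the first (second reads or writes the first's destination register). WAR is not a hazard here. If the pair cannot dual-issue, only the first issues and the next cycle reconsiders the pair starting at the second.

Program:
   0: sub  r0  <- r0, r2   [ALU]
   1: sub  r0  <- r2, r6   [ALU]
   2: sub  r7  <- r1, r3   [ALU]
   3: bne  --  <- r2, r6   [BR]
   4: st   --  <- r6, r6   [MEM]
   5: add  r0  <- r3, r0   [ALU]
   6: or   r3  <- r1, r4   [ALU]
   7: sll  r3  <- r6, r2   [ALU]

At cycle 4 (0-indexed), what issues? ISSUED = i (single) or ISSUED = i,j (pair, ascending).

ISSUED = 6

t=0 i0:sub.ALU ; WAW r0
t=1 i1+i2:sub.ALU sub.ALU ; dual
t=2 i3:bne.BR ; no-port BR/MEM
t=3 i4+i5:st.MEM add.ALU ; dual
t=4 i6:or.ALU ; WAW r3
t=5 i7:sll.ALU ; tail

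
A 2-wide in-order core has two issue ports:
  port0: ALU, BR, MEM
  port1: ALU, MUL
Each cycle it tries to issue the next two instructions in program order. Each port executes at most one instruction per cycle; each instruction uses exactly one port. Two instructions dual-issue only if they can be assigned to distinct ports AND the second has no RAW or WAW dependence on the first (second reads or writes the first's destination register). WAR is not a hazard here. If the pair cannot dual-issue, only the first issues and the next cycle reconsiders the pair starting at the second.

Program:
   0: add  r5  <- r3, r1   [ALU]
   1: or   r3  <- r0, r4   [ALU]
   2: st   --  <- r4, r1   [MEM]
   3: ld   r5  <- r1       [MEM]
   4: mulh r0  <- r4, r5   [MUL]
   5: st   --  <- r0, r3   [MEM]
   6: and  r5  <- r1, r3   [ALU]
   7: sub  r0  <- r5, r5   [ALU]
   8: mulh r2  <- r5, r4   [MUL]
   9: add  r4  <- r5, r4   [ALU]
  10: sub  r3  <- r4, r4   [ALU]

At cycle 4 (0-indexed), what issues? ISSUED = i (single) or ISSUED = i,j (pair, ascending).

ISSUED = 5,6

#0 head=0: add.ALU/or.ALU i0&i1 pair
#1 head=2: st.MEM i2 no-port MEM/MEM
#2 head=3: ld.MEM i3 RAW r5
#3 head=4: mulh.MUL i4 RAW r0
#4 head=5: st.MEM/and.ALU i5&i6 pair
#5 head=7: sub.ALU/mulh.MUL i7&i8 pair
#6 head=9: add.ALU i9 RAW r4
#7 head=10: sub.ALU i10 tail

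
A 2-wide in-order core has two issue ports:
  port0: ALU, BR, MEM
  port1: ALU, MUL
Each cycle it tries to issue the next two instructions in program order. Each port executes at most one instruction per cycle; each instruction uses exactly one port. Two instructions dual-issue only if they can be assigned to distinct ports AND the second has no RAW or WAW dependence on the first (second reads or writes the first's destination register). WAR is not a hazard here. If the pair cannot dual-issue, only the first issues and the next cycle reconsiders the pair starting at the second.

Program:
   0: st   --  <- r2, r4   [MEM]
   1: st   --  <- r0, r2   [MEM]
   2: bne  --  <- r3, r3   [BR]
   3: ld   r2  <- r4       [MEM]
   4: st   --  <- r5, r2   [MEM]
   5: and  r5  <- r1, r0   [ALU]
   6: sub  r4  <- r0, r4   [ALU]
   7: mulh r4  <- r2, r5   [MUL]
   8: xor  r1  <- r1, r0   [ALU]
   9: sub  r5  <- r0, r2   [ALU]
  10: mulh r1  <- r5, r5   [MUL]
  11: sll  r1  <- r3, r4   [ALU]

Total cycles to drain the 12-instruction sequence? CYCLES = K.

#0 head=0: st.MEM i0 no-port MEM/MEM
#1 head=1: st.MEM i1 no-port MEM/BR
#2 head=2: bne.BR i2 no-port BR/MEM
#3 head=3: ld.MEM i3 no-port MEM/MEM
#4 head=4: st.MEM;and.ALU i4/i5 pair
#5 head=6: sub.ALU i6 WAW r4
#6 head=7: mulh.MUL;xor.ALU i7/i8 pair
#7 head=9: sub.ALU i9 RAW r5
#8 head=10: mulh.MUL i10 WAW r1
#9 head=11: sll.ALU i11 tail

CYCLES = 10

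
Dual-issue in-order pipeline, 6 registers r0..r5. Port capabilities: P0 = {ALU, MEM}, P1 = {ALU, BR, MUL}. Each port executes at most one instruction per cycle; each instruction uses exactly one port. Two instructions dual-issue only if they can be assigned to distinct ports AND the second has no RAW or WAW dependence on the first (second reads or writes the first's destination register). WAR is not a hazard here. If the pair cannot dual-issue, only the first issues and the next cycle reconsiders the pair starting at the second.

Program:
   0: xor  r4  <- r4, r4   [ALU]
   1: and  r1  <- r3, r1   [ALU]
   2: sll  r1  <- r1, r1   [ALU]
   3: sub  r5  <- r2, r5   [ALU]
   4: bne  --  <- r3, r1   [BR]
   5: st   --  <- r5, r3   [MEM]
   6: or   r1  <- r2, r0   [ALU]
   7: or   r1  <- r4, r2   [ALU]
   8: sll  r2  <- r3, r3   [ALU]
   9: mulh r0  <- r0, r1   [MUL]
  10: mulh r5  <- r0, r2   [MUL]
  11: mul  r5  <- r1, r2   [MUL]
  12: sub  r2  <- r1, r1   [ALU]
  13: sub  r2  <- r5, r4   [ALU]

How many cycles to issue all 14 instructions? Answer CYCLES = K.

CYCLES = 9

#0 head=0: xor.ALU/and.ALU i0,i1 dual
#1 head=2: sll.ALU/sub.ALU i2,i3 dual
#2 head=4: bne.BR/st.MEM i4,i5 dual
#3 head=6: or.ALU i6 WAW r1
#4 head=7: or.ALU/sll.ALU i7,i8 dual
#5 head=9: mulh.MUL i9 no-port MUL/MUL
#6 head=10: mulh.MUL i10 no-port MUL/MUL
#7 head=11: mul.MUL/sub.ALU i11,i12 dual
#8 head=13: sub.ALU i13 tail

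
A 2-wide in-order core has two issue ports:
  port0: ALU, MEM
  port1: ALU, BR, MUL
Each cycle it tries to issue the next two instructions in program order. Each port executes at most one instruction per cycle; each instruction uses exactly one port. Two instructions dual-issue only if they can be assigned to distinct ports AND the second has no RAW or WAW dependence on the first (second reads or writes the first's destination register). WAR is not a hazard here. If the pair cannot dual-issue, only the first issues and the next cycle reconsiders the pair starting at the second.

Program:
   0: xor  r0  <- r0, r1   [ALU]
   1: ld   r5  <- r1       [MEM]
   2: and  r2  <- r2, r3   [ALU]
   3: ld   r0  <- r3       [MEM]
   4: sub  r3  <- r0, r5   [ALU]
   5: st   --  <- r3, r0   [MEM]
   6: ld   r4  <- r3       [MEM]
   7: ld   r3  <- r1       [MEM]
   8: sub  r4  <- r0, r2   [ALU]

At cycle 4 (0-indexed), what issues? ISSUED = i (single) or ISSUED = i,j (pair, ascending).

c0: i0+i1 xor/ld  dual
c1: i2+i3 and/ld  dual
c2: i4 sub  RAW r3
c3: i5 st  no-port MEM/MEM
c4: i6 ld  no-port MEM/MEM
c5: i7+i8 ld/sub  dual

ISSUED = 6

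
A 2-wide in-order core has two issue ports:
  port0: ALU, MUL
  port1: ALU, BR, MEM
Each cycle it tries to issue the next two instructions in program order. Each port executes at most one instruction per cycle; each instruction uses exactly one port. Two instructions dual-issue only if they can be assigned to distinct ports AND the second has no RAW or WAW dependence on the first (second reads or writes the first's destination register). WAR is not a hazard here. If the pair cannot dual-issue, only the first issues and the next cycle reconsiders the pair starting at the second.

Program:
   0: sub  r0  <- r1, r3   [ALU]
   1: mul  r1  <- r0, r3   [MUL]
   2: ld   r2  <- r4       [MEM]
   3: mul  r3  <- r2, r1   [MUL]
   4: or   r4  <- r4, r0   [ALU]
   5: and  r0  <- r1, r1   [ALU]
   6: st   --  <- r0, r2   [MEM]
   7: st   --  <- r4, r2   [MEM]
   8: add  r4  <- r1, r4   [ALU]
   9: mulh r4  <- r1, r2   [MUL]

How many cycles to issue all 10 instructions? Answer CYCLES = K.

#0 head=0: sub.ALU i0 RAW r0
#1 head=1: mul.MUL+ld.MEM i1&i2 2-wide
#2 head=3: mul.MUL+or.ALU i3&i4 2-wide
#3 head=5: and.ALU i5 RAW r0
#4 head=6: st.MEM i6 no-port MEM/MEM
#5 head=7: st.MEM+add.ALU i7&i8 2-wide
#6 head=9: mulh.MUL i9 tail

CYCLES = 7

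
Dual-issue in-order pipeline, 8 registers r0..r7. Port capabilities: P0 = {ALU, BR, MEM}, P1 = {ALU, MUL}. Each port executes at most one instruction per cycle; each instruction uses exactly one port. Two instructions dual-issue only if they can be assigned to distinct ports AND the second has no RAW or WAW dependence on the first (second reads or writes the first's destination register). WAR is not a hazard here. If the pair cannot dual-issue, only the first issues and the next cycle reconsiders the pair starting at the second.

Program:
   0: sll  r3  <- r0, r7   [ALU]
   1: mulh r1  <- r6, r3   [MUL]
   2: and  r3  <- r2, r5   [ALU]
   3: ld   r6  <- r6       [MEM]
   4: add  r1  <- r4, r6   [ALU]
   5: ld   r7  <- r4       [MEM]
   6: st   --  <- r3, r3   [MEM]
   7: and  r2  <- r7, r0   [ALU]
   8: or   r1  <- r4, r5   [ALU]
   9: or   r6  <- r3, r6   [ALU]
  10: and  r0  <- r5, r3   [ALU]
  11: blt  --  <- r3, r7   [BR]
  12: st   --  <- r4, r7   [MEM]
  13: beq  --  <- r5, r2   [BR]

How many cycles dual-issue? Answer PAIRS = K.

c0: i0 sll  RAW r3
c1: i1&i2 mulh and  pair
c2: i3 ld  RAW r6
c3: i4&i5 add ld  pair
c4: i6&i7 st and  pair
c5: i8&i9 or or  pair
c6: i10&i11 and blt  pair
c7: i12 st  no-port MEM/BR
c8: i13 beq  tail

PAIRS = 5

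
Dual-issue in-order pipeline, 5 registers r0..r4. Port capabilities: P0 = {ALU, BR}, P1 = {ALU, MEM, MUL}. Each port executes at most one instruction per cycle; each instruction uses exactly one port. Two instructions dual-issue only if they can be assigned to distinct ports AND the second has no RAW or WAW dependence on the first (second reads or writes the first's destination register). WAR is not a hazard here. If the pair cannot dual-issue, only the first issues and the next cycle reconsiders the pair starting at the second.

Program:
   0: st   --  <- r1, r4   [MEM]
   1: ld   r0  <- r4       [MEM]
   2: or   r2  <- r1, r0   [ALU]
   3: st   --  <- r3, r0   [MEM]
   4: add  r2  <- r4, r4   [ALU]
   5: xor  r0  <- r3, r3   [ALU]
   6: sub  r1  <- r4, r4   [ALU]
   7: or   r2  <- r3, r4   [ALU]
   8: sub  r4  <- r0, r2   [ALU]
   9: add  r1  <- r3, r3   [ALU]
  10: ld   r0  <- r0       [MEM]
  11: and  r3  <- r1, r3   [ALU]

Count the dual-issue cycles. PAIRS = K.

  cy0 -> i0 (st) no-port MEM/MEM
  cy1 -> i1 (ld) RAW r0
  cy2 -> i2/i3 (or;st) pair
  cy3 -> i4/i5 (add;xor) pair
  cy4 -> i6/i7 (sub;or) pair
  cy5 -> i8/i9 (sub;add) pair
  cy6 -> i10/i11 (ld;and) pair

PAIRS = 5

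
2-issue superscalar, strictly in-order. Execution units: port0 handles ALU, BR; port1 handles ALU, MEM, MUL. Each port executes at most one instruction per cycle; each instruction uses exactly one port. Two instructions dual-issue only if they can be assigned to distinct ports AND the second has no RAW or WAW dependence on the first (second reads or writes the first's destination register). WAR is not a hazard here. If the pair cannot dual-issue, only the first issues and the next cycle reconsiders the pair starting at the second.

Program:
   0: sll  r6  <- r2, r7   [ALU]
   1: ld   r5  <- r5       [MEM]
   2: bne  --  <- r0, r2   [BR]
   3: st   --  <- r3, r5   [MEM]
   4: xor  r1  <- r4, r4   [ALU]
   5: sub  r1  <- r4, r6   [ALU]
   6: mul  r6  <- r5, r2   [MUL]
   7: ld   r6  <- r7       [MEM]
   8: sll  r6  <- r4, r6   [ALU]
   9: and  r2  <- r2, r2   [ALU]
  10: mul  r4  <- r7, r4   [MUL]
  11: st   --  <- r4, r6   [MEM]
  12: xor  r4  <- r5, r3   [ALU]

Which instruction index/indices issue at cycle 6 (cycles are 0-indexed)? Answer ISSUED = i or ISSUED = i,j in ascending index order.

ISSUED = 10

t=0 i0&i1:sll.ALU;ld.MEM ; 2-wide
t=1 i2&i3:bne.BR;st.MEM ; 2-wide
t=2 i4:xor.ALU ; WAW r1
t=3 i5&i6:sub.ALU;mul.MUL ; 2-wide
t=4 i7:ld.MEM ; RAW+WAW r6
t=5 i8&i9:sll.ALU;and.ALU ; 2-wide
t=6 i10:mul.MUL ; no-port MUL/MEM
t=7 i11&i12:st.MEM;xor.ALU ; 2-wide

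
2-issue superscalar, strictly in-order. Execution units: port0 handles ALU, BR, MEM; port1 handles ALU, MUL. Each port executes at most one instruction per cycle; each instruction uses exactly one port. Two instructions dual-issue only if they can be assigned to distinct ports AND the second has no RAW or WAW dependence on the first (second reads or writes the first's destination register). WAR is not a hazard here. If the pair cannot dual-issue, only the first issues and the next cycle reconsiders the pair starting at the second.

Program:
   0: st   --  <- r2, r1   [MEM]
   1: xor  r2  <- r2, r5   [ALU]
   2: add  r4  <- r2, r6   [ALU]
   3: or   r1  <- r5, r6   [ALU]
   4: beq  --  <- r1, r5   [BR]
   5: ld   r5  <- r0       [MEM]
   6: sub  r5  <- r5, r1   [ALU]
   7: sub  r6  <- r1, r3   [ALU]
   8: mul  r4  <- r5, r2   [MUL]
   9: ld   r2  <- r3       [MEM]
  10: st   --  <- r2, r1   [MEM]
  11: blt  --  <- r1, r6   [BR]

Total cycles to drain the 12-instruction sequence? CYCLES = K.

CYCLES = 8

[0] i0/i1  st xor  -- pair
[1] i2/i3  add or  -- pair
[2] i4  beq  -- no-port BR/MEM
[3] i5  ld  -- RAW+WAW r5
[4] i6/i7  sub sub  -- pair
[5] i8/i9  mul ld  -- pair
[6] i10  st  -- no-port MEM/BR
[7] i11  blt  -- tail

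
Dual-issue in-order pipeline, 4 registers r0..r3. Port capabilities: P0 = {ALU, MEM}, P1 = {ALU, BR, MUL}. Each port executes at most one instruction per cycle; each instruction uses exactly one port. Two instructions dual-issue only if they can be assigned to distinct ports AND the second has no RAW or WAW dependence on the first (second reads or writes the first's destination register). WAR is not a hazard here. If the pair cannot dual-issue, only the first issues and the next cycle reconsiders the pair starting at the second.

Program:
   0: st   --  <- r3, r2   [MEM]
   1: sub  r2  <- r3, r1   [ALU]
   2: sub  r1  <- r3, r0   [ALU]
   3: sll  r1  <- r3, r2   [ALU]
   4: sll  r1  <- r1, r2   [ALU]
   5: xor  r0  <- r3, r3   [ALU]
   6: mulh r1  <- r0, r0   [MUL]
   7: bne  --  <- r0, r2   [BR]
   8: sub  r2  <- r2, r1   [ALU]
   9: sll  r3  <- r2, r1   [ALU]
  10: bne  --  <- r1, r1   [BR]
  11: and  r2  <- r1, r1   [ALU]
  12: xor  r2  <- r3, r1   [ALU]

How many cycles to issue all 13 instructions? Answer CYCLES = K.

CYCLES = 9

t=0 i0/i1:st/sub ; pair
t=1 i2:sub ; WAW r1
t=2 i3:sll ; RAW+WAW r1
t=3 i4/i5:sll/xor ; pair
t=4 i6:mulh ; no-port MUL/BR
t=5 i7/i8:bne/sub ; pair
t=6 i9/i10:sll/bne ; pair
t=7 i11:and ; WAW r2
t=8 i12:xor ; tail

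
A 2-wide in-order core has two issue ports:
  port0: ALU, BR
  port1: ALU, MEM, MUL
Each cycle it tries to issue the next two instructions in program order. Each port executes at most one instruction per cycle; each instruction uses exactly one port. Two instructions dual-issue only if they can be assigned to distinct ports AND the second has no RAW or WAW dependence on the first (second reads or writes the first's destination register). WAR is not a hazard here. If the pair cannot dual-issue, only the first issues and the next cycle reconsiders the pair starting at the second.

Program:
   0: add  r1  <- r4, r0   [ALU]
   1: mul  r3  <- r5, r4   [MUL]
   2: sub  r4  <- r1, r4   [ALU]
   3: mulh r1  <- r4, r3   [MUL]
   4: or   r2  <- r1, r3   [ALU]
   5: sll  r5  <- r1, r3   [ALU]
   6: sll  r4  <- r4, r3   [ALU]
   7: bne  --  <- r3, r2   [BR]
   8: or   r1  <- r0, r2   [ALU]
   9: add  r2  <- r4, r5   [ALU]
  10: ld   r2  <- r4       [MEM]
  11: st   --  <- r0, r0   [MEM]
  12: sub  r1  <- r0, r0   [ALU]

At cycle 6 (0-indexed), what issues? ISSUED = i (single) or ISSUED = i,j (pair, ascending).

ISSUED = 10

[0] i0/i1  add+mul  -- 2-wide
[1] i2  sub  -- RAW r4
[2] i3  mulh  -- RAW r1
[3] i4/i5  or+sll  -- 2-wide
[4] i6/i7  sll+bne  -- 2-wide
[5] i8/i9  or+add  -- 2-wide
[6] i10  ld  -- no-port MEM/MEM
[7] i11/i12  st+sub  -- 2-wide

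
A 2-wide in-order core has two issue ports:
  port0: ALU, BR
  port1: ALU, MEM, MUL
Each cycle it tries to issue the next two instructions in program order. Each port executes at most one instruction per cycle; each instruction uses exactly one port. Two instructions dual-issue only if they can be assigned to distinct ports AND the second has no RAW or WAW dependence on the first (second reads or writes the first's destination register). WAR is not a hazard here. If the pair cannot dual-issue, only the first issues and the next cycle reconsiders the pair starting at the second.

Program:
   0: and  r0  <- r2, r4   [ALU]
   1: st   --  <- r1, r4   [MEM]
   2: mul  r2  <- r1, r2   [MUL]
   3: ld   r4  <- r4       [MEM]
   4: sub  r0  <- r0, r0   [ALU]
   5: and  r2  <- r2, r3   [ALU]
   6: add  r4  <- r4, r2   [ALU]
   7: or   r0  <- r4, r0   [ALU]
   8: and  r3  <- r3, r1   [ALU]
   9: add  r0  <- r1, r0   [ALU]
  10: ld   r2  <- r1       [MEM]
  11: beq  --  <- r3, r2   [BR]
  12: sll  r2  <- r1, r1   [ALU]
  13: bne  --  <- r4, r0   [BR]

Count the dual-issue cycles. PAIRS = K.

PAIRS = 5

0. and;st @i0/i1  | pair
1. mul @i2  | no-port MUL/MEM
2. ld;sub @i3/i4  | pair
3. and @i5  | RAW r2
4. add @i6  | RAW r4
5. or;and @i7/i8  | pair
6. add;ld @i9/i10  | pair
7. beq;sll @i11/i12  | pair
8. bne @i13  | tail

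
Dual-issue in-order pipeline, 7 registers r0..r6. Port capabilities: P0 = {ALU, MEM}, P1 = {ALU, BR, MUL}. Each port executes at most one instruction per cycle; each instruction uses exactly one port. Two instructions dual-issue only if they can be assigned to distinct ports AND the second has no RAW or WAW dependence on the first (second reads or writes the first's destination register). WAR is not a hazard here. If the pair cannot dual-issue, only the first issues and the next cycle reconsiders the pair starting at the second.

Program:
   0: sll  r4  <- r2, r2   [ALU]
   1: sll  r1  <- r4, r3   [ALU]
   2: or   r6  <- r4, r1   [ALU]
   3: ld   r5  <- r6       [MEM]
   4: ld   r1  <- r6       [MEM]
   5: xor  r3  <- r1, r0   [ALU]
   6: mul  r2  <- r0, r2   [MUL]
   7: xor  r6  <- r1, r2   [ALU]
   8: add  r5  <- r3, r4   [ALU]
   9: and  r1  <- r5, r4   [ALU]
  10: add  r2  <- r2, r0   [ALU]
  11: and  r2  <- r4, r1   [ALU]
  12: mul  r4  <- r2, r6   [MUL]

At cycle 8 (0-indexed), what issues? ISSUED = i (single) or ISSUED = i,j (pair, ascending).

ISSUED = 11

  cy0 -> i0 (sll) RAW r4
  cy1 -> i1 (sll) RAW r1
  cy2 -> i2 (or) RAW r6
  cy3 -> i3 (ld) no-port MEM/MEM
  cy4 -> i4 (ld) RAW r1
  cy5 -> i5,i6 (xor/mul) dual
  cy6 -> i7,i8 (xor/add) dual
  cy7 -> i9,i10 (and/add) dual
  cy8 -> i11 (and) RAW r2
  cy9 -> i12 (mul) tail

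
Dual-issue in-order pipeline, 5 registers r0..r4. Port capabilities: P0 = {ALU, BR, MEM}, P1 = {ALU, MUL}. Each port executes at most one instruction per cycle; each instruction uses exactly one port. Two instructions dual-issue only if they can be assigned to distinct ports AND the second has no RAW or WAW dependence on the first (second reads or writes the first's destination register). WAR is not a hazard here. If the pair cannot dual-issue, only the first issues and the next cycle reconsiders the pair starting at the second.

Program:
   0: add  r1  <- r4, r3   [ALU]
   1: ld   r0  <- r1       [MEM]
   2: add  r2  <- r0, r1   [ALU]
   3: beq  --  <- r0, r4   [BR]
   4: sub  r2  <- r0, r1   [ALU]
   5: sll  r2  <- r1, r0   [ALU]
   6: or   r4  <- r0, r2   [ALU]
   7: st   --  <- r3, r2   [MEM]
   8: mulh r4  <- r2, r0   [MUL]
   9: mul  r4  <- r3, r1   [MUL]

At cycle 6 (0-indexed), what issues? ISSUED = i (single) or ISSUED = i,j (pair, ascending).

0. add.ALU @i0  | RAW r1
1. ld.MEM @i1  | RAW r0
2. add.ALU+beq.BR @i2&i3  | dual
3. sub.ALU @i4  | WAW r2
4. sll.ALU @i5  | RAW r2
5. or.ALU+st.MEM @i6&i7  | dual
6. mulh.MUL @i8  | no-port MUL/MUL
7. mul.MUL @i9  | tail

ISSUED = 8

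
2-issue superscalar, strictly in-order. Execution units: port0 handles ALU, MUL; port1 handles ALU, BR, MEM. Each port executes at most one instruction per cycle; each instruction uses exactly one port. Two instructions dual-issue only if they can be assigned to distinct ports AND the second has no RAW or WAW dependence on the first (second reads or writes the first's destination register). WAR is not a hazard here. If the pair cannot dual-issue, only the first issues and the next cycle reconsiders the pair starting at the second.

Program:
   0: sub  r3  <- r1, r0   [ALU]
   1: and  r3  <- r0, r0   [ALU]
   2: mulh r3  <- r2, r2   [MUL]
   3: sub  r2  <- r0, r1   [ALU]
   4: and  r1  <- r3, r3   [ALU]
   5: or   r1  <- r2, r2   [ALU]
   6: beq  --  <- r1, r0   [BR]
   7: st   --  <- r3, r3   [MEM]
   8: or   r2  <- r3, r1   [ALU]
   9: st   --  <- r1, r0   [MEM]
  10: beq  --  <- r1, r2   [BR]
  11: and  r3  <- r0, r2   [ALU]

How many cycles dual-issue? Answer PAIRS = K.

PAIRS = 3

  cy0 -> i0 (sub.ALU) WAW r3
  cy1 -> i1 (and.ALU) WAW r3
  cy2 -> i2+i3 (mulh.MUL/sub.ALU) dual
  cy3 -> i4 (and.ALU) WAW r1
  cy4 -> i5 (or.ALU) RAW r1
  cy5 -> i6 (beq.BR) no-port BR/MEM
  cy6 -> i7+i8 (st.MEM/or.ALU) dual
  cy7 -> i9 (st.MEM) no-port MEM/BR
  cy8 -> i10+i11 (beq.BR/and.ALU) dual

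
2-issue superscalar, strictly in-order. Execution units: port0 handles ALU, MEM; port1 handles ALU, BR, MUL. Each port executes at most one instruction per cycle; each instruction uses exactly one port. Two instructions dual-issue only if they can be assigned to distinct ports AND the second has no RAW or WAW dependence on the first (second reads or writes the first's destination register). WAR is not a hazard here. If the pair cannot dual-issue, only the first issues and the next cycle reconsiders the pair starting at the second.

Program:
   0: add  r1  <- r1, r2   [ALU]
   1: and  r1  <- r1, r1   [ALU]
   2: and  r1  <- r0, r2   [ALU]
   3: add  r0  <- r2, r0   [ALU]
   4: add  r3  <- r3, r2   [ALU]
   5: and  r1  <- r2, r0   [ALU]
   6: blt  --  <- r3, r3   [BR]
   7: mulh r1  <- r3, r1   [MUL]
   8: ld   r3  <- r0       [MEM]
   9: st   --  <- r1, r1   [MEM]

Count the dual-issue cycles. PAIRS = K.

PAIRS = 3

#0 head=0: add i0 RAW+WAW r1
#1 head=1: and i1 WAW r1
#2 head=2: and add i2/i3 dual
#3 head=4: add and i4/i5 dual
#4 head=6: blt i6 no-port BR/MUL
#5 head=7: mulh ld i7/i8 dual
#6 head=9: st i9 tail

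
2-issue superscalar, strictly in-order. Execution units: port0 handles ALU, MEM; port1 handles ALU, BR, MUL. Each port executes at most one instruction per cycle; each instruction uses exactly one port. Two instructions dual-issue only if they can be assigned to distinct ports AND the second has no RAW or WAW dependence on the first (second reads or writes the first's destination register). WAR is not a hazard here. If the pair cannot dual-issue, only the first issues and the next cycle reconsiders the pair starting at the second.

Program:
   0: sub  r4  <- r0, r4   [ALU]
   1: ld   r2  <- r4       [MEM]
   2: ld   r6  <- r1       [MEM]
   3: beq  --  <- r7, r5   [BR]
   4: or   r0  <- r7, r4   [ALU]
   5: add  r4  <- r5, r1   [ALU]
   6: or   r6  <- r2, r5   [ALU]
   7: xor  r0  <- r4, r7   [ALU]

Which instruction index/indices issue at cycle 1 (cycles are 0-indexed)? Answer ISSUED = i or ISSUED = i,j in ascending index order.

ISSUED = 1

#0 head=0: sub i0 RAW r4
#1 head=1: ld i1 no-port MEM/MEM
#2 head=2: ld beq i2&i3 2-wide
#3 head=4: or add i4&i5 2-wide
#4 head=6: or xor i6&i7 2-wide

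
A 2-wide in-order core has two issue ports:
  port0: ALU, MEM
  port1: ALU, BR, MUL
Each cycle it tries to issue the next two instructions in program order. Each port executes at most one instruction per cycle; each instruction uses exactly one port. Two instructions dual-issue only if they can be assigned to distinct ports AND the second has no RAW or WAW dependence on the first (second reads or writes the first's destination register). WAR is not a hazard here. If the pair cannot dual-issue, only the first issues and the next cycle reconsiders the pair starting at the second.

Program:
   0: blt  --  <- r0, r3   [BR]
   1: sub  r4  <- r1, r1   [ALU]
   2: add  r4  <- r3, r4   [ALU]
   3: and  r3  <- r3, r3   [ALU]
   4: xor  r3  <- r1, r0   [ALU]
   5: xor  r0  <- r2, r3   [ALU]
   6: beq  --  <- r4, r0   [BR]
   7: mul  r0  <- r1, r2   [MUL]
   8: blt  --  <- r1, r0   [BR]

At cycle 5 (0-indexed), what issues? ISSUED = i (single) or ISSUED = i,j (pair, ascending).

ISSUED = 7

0. blt.BR;sub.ALU @i0/i1  | 2-wide
1. add.ALU;and.ALU @i2/i3  | 2-wide
2. xor.ALU @i4  | RAW r3
3. xor.ALU @i5  | RAW r0
4. beq.BR @i6  | no-port BR/MUL
5. mul.MUL @i7  | no-port MUL/BR
6. blt.BR @i8  | tail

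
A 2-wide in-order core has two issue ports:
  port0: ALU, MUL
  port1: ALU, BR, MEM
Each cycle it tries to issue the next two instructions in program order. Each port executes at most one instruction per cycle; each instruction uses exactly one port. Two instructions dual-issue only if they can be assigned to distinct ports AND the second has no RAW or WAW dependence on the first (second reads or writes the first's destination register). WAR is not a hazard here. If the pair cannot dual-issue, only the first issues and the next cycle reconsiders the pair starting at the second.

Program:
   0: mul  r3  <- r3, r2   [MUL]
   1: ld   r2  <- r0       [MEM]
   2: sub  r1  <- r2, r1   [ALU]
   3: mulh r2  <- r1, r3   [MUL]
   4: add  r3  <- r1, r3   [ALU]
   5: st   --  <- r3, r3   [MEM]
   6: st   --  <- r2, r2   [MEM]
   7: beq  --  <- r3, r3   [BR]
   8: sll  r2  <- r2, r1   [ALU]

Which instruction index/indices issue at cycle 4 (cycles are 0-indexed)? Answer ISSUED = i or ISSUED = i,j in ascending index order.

ISSUED = 6

t=0 i0/i1:mul.MUL+ld.MEM ; 2-wide
t=1 i2:sub.ALU ; RAW r1
t=2 i3/i4:mulh.MUL+add.ALU ; 2-wide
t=3 i5:st.MEM ; no-port MEM/MEM
t=4 i6:st.MEM ; no-port MEM/BR
t=5 i7/i8:beq.BR+sll.ALU ; 2-wide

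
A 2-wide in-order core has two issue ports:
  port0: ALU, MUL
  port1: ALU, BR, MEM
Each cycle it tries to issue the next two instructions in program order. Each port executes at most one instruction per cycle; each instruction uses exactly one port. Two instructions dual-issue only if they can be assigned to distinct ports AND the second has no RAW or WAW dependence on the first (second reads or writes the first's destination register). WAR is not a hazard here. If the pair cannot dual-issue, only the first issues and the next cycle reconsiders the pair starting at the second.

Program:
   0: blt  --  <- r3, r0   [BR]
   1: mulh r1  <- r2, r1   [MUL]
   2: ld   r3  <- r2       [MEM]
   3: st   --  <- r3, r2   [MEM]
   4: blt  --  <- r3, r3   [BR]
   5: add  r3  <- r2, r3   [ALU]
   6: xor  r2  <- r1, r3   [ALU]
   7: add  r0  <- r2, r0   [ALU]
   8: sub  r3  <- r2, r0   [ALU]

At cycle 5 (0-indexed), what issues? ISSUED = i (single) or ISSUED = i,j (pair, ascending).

c0: i0/i1 blt.BR/mulh.MUL  pair
c1: i2 ld.MEM  no-port MEM/MEM
c2: i3 st.MEM  no-port MEM/BR
c3: i4/i5 blt.BR/add.ALU  pair
c4: i6 xor.ALU  RAW r2
c5: i7 add.ALU  RAW r0
c6: i8 sub.ALU  tail

ISSUED = 7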